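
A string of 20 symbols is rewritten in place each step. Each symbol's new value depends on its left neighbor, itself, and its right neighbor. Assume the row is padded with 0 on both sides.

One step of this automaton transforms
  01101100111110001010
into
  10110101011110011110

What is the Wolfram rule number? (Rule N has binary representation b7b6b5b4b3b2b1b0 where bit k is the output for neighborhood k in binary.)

230

position 9: 111 → 1  (bit 7 = 1)
position 2: 110 → 1  (bit 6 = 1)
position 3: 101 → 1  (bit 5 = 1)
position 6: 100 → 0  (bit 4 = 0)
position 1: 011 → 0  (bit 3 = 0)
position 16: 010 → 1  (bit 2 = 1)
position 0: 001 → 1  (bit 1 = 1)
position 14: 000 → 0  (bit 0 = 0)
bits b7..b0 = 11100110 = 230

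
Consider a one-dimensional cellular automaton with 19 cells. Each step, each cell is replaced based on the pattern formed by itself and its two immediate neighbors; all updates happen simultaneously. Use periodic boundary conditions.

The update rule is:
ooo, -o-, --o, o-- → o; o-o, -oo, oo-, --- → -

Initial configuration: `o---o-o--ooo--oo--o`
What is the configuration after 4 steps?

o-oo-o-oooo--ooo---

-o-oo-ooo-o-oo--oo-
oo-----o--o---oo--o
o-o---oooooo-o--oo-
o-oo-o-oooo--ooo---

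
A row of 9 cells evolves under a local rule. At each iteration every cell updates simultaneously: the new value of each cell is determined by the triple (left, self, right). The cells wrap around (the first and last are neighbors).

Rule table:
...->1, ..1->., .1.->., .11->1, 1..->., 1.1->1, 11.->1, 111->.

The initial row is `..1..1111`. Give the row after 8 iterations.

11111.11.

.....1..1
.111.....
.1.1.1111
1.1.11..1
11.111..1
.111.1..1
11.11....
11111.11.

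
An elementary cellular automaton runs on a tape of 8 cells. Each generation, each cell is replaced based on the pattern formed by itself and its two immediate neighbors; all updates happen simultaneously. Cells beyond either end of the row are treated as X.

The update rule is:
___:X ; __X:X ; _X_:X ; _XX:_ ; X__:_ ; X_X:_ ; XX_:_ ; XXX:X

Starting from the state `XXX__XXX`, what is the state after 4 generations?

_XX_XXX_

XX__X_XX
X__XX__X
__X___X_
_XX_XXX_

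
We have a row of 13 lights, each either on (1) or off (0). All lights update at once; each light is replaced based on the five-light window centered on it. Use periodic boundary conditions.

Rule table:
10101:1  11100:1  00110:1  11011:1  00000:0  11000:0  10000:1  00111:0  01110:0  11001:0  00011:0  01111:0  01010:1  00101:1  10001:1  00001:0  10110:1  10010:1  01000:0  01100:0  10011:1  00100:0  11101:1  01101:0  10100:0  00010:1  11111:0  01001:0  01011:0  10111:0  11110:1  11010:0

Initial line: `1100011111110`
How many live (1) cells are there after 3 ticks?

3

tick 1: 1001000000111
tick 2: 1010010000001
tick 3: 0000100100001
count of 1: 3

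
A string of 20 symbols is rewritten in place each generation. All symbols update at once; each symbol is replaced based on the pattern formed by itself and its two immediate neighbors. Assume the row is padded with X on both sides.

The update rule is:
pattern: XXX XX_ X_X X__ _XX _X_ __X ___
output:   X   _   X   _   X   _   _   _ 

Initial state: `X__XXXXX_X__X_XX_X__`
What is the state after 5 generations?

___XXXX_X____XX_X___
___XXX_X_____X_X____
___XX_X_______X_____
___X_X______________
____X_______________

____X_______________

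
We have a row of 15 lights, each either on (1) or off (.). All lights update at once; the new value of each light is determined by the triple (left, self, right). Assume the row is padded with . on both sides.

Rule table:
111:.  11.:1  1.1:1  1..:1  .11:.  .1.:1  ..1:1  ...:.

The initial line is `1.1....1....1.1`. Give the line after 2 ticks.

...111..111...1

1111..111..1111
...111..111...1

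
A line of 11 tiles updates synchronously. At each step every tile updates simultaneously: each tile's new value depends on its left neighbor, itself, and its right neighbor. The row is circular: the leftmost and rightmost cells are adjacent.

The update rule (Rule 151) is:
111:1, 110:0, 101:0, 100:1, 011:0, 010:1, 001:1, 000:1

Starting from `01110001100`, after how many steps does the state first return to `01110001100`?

5

10101110011
00100101101
11111100001
11111011110
01110001100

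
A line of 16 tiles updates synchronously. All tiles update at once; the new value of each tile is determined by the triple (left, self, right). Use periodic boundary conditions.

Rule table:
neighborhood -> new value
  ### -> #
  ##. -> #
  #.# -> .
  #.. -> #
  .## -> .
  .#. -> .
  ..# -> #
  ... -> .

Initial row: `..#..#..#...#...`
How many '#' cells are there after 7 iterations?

7

.#.##.##.#.#.#..
#...#..#......#.
.#.#.##.#....#..
#.....#..#..#.#.
.#...#.##.##....
#.#.#...#..##...
.....#.#.##.##.#
count of #: 7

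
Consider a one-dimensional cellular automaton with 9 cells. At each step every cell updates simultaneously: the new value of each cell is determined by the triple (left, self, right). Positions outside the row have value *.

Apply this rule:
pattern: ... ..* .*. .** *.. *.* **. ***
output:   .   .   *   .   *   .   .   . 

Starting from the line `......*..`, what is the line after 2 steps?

*.....**.
.*.......

.*.......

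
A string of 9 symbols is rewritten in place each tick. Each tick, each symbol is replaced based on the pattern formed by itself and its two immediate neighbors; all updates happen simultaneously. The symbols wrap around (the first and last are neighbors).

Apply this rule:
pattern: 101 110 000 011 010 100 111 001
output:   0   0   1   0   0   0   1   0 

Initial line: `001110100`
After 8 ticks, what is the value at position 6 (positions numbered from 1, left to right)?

1

tick 1: 100100001
tick 2: 000001100
tick 3: 111100001
tick 4: 111001100
tick 5: 010000000
tick 6: 000111111
tick 7: 010011110
tick 8: 000001100
position 6 holds 1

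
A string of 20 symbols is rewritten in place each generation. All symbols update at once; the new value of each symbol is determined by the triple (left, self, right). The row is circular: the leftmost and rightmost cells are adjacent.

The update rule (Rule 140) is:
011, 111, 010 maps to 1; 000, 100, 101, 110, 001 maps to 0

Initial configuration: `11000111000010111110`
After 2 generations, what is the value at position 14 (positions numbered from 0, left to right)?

10000110000010111100
10000100000010111000
position 14 holds 1

1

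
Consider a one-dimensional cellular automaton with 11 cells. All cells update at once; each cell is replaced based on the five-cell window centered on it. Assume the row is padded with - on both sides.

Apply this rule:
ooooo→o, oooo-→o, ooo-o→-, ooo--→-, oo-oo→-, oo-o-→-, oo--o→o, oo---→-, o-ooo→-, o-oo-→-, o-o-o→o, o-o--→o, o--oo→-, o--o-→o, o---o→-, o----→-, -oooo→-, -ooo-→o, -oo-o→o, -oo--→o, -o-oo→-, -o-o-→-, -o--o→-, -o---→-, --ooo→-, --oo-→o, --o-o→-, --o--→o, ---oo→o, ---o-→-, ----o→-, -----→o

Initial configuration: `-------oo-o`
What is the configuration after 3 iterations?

ooooo-ooo-o
--oo---o--o
-ooo---o-oo

-ooo---o-oo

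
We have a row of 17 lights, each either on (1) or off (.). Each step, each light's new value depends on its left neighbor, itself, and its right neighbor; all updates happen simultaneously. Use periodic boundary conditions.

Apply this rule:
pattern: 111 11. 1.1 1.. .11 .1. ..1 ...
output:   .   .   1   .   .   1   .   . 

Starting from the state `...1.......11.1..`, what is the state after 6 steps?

...1.............

step 1: ...1.........11..
step 2: ...1.............
step 3: ...1.............  (fixed point — unchanged through step 6)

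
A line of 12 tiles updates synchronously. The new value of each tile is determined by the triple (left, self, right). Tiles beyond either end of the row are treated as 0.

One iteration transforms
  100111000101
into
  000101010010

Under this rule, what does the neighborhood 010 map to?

0

At position 0 the neighborhood is 010; the next row has 0 there.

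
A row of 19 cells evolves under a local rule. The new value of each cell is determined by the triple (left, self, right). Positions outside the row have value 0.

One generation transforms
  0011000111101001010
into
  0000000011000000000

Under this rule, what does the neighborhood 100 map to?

At position 4 the neighborhood is 100; the next row has 0 there.

0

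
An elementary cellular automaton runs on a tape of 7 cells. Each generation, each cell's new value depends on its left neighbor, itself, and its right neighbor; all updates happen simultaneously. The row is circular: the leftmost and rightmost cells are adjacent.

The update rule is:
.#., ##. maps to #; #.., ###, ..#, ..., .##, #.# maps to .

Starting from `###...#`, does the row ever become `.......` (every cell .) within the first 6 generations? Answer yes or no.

no

..#....
..#....  (fixed point — unchanged through generation 6)
generation 6 is ..#...., still not uniform .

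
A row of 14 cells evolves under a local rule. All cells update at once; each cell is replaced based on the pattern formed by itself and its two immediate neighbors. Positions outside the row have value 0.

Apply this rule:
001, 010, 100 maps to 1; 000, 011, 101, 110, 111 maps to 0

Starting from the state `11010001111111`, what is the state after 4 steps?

step 1: 00011010000000
step 2: 00100011000000
step 3: 01110100100000
step 4: 10000111110000

10000111110000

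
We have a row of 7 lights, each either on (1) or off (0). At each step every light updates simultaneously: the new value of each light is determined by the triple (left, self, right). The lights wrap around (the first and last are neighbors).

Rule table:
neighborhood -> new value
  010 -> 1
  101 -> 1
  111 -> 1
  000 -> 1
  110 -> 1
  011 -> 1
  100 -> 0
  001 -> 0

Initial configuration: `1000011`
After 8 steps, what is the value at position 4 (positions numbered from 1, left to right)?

step 1: 1011011
step 2: 1111111
step 3: 1111111  (fixed point — unchanged through step 8)
position 4 holds 1

1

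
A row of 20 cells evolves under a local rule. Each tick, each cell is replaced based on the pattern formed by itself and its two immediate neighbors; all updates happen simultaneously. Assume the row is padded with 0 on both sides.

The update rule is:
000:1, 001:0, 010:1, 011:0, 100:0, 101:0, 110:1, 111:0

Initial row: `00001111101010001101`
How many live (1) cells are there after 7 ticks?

11100000101010100101
00101110101010100101
10100010101010100101
10101010101010100101
10101010101010100101  (fixed point — unchanged through tick 7)
count of 1: 10

10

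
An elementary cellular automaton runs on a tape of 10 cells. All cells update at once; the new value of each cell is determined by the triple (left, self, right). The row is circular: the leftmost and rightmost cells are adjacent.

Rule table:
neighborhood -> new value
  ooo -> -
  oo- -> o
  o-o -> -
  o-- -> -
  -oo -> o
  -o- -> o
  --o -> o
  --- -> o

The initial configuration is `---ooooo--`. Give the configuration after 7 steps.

-o-o-o-o-o

step 1: oooo---o-o
step 2: ---o-ooo-o
step 3: -ooo-o-o-o
step 4: -o-o-o-o-o
step 5: -o-o-o-o-o  (fixed point — unchanged through step 7)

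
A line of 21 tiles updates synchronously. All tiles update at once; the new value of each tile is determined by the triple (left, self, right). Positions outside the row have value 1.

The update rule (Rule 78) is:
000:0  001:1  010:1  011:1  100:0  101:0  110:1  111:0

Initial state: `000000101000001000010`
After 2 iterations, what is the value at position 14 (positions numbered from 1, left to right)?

1

iteration 1: 000001101000011000110
iteration 2: 000011101000111001110
position 14 holds 1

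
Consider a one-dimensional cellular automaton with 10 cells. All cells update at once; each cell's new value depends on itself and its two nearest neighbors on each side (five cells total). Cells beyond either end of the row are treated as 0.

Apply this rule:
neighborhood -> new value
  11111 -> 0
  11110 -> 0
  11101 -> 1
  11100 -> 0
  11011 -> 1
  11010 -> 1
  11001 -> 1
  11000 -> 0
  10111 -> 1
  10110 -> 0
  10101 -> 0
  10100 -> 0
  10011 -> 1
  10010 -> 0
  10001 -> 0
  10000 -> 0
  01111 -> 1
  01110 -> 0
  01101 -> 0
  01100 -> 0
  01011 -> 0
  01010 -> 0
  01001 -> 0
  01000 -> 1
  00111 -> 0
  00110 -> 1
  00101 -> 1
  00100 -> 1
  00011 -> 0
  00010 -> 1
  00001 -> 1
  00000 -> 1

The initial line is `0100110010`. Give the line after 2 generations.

1010010000

generation 1: 1101101011
generation 2: 1010010000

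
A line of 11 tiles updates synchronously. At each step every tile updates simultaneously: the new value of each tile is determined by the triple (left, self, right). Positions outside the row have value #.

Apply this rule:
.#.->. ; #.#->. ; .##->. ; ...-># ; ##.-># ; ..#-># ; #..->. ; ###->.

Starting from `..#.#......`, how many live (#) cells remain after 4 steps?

2

step 1: .#....#####
step 2: ...###.....
step 3: .##..#.####
step 4: ..#.#......
count of #: 2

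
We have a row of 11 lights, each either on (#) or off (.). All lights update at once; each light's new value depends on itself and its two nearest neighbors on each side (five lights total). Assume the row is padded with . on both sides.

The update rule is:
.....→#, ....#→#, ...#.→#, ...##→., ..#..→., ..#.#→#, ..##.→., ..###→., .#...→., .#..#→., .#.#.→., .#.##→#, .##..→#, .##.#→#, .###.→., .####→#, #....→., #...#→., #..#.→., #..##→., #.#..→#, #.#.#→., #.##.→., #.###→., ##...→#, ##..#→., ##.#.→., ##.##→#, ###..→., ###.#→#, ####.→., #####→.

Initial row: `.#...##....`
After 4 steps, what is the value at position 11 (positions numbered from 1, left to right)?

#

#.....##.##
...##..##.#
##..#...#.#
.#.....##.#
position 11 holds #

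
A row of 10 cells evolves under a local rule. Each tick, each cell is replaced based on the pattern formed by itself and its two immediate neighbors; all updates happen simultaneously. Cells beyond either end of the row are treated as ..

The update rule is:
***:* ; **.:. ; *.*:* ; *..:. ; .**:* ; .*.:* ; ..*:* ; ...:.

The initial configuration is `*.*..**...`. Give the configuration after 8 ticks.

***.**....
**.**.....
*.**......
***.......
**........
*.........
*.........  (fixed point — unchanged through tick 8)

*.........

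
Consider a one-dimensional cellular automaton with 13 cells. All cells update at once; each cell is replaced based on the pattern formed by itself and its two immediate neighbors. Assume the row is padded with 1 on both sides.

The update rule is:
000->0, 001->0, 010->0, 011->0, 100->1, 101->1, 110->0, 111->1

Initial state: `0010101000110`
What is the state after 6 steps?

step 1: 1001010100001
step 2: 0100101010000
step 3: 1010010101000
step 4: 0101001010100
step 5: 1010100101010
step 6: 0101010010101

0101010010101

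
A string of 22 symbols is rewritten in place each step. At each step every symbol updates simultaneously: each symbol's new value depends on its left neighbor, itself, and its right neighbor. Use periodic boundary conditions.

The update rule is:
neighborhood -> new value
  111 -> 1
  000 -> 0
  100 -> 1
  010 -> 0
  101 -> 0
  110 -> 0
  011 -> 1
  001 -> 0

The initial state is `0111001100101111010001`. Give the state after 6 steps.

step 1: 0110101010001110001000
step 2: 0100000001001101000100
step 3: 0010000000101000100010
step 4: 0001000000000100010001
step 5: 1000100000000010001000
step 6: 0100010000000001000100

0100010000000001000100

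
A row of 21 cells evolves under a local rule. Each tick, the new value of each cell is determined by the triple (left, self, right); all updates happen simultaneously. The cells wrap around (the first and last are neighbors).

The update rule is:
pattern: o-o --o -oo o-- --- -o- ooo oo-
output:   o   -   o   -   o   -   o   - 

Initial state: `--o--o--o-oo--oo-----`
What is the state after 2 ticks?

--oooooo-o--o----oooo

o--------oo---o--oooo
--oooooo-o--o----oooo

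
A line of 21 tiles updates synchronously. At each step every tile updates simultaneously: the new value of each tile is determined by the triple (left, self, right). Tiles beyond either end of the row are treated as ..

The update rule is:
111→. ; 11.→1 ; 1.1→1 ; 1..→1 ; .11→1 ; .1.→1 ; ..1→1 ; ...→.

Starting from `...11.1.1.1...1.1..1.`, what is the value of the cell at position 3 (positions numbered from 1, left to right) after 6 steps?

..1111111111.11111111
.11........111......1
1111......11.11....11
1..11....1111111..111
111111..11.....1111.1
1....111111...11..111
position 3 holds .

.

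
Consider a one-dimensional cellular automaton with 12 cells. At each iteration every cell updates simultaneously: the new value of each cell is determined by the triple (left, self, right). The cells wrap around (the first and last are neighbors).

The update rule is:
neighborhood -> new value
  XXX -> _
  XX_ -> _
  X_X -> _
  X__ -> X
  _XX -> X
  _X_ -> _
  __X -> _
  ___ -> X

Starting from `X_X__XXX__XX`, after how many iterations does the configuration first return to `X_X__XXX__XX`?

12

iteration 1: ___X_X__X_X_
iteration 2: XX____X____X
iteration 3: __XXX__XXX_X
iteration 4: X_X__X_X____
iteration 5: ___X____XXX_
iteration 6: XX__XXX_X__X
iteration 7: __X_X____X_X
iteration 8: X____XXX____
iteration 9: _XXX_X__XXX_
iteration 10: _X____X_X__X
iteration 11: __XXX____X__
iteration 12: X_X__XXX__XX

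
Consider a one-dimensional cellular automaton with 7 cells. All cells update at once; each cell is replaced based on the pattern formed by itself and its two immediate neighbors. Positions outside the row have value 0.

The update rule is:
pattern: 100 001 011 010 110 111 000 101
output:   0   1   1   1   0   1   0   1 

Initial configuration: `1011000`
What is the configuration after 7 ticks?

1000000

tick 1: 1110000
tick 2: 1100000
tick 3: 1000000
tick 4: 1000000  (fixed point — unchanged through tick 7)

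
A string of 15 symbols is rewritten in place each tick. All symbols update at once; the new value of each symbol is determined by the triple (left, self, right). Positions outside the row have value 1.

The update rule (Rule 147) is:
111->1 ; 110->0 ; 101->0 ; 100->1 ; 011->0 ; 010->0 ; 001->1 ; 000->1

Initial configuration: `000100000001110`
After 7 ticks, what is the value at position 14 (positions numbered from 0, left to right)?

111011111110100
110001111100011
101110111011101
000100010001000
111011101110111
110001000100011
101110111011101
position 14 holds 1

1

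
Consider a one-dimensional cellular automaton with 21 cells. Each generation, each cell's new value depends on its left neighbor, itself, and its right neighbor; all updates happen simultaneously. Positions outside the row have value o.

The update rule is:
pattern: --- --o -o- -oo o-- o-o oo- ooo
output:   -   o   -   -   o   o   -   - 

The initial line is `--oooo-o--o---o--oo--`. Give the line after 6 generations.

--o--o-o--o-o-o--oo--

generation 1: oo----o-oo-o-o-oo--oo
generation 2: --o--o-o--o-o-o--oo--
generation 3: oo-oo-o-oo-o-o-oo--oo
generation 4: --o--o-o--o-o-o--oo--  (repeats generation 2; period 2)
generation 6: --o--o-o--o-o-o--oo--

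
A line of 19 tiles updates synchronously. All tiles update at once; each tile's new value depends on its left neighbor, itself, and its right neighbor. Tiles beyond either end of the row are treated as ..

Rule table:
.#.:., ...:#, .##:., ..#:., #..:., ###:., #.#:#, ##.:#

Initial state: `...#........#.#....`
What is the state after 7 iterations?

..###...#####...###

##...######..#..###
.#.#......#.......#
..#..####...#####..
#.......#.#.....#.#
..#####..#..###..#.
#.....#.......#....
..###...#####...###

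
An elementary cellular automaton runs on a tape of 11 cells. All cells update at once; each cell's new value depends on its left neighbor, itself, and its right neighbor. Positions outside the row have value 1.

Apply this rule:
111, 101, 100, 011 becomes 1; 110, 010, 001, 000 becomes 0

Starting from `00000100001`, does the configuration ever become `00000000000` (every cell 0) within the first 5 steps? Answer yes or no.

no

10000010001
01000001001
10100000101
01010000011
10101000011
step 5 is 10101000011, still not uniform 0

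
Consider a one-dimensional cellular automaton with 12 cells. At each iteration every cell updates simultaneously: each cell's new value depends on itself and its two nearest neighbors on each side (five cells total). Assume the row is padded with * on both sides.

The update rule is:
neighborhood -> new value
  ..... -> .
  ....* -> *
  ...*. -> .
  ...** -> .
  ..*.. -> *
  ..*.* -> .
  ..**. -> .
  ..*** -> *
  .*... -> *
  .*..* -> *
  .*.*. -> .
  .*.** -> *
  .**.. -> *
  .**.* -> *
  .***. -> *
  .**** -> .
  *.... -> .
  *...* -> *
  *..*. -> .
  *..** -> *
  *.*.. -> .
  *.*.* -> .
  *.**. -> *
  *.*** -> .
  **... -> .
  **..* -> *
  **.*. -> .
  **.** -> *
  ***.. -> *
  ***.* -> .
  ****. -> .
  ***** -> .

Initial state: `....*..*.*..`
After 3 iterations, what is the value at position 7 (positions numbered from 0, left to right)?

.

..*.**....**
*..***..*.*.
*******....*
position 7 holds .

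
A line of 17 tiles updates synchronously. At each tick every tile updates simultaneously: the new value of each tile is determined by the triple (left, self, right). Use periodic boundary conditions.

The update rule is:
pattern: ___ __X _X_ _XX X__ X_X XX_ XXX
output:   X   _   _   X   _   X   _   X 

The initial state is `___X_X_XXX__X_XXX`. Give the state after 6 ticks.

X_XX__XXXX_____XX

_X__X_XXX____XXX_
_____XXX__XX_XX__
XXXX_XX___X_XX__X
XXX_XX__X__XX___X
XX_XX______X__X_X
X_XX__XXXX_____XX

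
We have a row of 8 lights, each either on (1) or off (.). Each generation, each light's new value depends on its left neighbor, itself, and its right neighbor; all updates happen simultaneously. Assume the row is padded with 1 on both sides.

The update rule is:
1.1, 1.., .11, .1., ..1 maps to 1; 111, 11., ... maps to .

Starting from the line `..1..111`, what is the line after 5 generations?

11111.11

generation 1: 111111..
generation 2: ......11
generation 3: 1....11.
generation 4: .1..11.1
generation 5: 11111.11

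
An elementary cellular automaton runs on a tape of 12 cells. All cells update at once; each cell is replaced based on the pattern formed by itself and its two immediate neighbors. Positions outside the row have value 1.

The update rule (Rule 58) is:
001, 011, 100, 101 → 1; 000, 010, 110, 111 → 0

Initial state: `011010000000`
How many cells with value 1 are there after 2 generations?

5

110101000001
001010100011
count of 1: 5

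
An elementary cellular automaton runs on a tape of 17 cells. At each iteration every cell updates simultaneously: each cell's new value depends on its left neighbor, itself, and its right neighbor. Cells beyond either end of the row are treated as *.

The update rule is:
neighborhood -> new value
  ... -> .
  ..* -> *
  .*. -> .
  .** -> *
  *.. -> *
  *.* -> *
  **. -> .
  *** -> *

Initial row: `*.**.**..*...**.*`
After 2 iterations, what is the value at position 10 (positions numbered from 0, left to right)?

.**.**.**.*.**.**
**.**.**.*.**.***
position 10 holds .

.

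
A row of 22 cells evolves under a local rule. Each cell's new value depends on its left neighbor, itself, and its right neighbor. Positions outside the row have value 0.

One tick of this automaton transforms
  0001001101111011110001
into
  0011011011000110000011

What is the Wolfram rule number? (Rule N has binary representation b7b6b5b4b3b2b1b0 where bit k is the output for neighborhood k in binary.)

46

position 10: 111 → 0  (bit 7 = 0)
position 7: 110 → 0  (bit 6 = 0)
position 8: 101 → 1  (bit 5 = 1)
position 4: 100 → 0  (bit 4 = 0)
position 6: 011 → 1  (bit 3 = 1)
position 3: 010 → 1  (bit 2 = 1)
position 2: 001 → 1  (bit 1 = 1)
position 0: 000 → 0  (bit 0 = 0)
bits b7..b0 = 00101110 = 46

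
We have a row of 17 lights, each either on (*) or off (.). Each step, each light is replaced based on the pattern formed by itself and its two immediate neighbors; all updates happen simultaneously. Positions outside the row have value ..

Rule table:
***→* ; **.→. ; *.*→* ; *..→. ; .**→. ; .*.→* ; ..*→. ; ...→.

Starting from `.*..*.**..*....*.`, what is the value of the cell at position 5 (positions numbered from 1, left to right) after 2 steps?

.*..**....*....*.
.*........*....*.
position 5 holds .

.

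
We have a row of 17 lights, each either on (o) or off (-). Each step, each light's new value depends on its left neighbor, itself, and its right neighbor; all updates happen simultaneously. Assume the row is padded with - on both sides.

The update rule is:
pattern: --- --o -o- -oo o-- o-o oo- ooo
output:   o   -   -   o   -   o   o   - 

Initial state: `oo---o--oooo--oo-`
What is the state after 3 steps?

step 1: oo-o----o--o--oo-
step 2: ooo--oo-------oo-
step 3: o-o--oo-ooooo-oo-

o-o--oo-ooooo-oo-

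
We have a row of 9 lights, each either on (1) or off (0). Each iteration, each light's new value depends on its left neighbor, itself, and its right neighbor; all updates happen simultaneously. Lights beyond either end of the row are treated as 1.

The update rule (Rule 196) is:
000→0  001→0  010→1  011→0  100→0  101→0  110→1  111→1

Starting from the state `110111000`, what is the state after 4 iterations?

110011000
110001000
110001000  (fixed point — unchanged through iteration 4)

110001000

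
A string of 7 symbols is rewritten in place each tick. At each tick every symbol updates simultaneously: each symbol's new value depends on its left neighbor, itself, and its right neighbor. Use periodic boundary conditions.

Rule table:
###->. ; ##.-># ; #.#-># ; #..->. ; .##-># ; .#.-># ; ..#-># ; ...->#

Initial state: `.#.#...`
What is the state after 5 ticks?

####.##
...###.
####.#.
#..####
#.##...

#.##...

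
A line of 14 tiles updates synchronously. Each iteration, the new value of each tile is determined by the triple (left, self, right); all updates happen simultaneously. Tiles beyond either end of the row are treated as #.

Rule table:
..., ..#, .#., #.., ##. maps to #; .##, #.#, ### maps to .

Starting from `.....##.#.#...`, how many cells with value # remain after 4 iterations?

iteration 1: #####.#.#.####
iteration 2: ....#.#.#.....
iteration 3: #####.#.######
iteration 4: ....#.#.......
count of #: 2

2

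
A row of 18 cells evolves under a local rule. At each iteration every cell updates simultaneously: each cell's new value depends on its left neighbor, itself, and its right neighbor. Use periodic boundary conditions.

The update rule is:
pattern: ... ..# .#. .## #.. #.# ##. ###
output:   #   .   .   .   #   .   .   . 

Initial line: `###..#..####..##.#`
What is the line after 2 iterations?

...#..#.....#.....
##..#..####..#####

##..#..####..#####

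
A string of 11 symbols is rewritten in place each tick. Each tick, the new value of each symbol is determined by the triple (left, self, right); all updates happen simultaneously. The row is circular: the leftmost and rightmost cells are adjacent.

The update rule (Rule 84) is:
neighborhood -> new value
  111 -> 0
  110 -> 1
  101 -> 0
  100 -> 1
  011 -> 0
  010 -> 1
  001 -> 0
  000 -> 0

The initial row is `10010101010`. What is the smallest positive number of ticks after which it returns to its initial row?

11010101010
01010101010
01010101011
01010101001
01010101101
01010100101
01010110101
01010010101
01011010101
01001010101
01101010101
00101010101
10101010101
10101010100
10101010110
10101010010
10101011010
10101001010
10101101010
10100101010
10110101010
10010101010

22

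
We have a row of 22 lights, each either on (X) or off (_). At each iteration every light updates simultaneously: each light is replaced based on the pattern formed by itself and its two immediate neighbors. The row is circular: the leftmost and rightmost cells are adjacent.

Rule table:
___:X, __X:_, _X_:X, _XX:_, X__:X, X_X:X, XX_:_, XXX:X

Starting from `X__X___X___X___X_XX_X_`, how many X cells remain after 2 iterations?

11

iteration 1: XX_XXX_XXX_XXX_XX__XXX
iteration 2: X_X_X_X_X_X_X_X__X__XX
count of X: 11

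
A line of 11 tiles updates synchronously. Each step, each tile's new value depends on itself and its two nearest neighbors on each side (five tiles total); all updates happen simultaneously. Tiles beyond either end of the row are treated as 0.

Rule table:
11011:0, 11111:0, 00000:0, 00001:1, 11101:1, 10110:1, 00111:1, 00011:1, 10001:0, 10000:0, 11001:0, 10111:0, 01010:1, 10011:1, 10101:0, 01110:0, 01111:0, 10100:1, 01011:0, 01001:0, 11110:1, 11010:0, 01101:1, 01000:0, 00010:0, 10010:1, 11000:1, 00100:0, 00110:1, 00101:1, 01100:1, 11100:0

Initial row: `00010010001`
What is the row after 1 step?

01000100000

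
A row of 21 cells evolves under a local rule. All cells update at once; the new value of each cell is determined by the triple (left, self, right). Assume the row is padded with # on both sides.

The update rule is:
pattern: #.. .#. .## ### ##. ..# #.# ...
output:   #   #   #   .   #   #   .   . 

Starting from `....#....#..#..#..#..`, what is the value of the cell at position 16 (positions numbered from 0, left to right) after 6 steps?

step 1: #..###..#############
step 2: ####.####............
step 3: ...#.#..##..........#
step 4: #.##.######........##
step 5: #.##.#....##......##.
step 6: #.##.##..####....###.
position 16 holds .

.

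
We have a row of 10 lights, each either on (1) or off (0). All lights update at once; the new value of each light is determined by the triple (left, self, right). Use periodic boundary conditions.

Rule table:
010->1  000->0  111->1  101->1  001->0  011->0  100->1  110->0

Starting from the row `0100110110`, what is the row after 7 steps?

0110001001
1001001101
0101100010
0110010011
1001011000
1101100100
0010010110

0010010110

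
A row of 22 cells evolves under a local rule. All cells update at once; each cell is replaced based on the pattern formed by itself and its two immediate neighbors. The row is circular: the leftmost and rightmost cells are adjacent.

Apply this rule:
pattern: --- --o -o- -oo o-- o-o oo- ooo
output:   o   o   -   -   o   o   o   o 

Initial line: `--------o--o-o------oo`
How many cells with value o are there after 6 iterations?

oooooooo-oo-o-oooooo-o
ooooooooo-oo-o-oooooo-
-ooooooooo-oo-o-oooooo
o-ooooooooo-oo-o-ooooo
oo-ooooooooo-oo-o-oooo
ooo-ooooooooo-oo-o-ooo
count of o: 18

18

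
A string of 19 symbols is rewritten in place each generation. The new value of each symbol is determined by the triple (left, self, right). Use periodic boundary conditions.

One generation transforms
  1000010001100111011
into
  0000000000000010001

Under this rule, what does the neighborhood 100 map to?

0

At position 1 the neighborhood is 100; the next row has 0 there.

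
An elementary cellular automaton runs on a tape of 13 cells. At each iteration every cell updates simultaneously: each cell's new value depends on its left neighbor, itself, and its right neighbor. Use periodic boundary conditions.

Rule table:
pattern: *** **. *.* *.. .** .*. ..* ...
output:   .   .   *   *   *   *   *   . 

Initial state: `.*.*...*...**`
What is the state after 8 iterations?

*****.***.**.
*....**..**.*
.*..**.***.**
*****.**..**.
*....**.***.*
.*..**.**..**
*****.**.***.
*....**.**..*

*....**.**..*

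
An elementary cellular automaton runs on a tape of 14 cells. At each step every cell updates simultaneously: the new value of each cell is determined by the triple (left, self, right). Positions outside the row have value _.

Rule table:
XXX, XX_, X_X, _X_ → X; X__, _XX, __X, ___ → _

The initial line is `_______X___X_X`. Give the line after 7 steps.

step 1: _______X___XXX
step 2: _______X____XX
step 3: _______X_____X
step 4: _______X_____X  (fixed point — unchanged through step 7)

_______X_____X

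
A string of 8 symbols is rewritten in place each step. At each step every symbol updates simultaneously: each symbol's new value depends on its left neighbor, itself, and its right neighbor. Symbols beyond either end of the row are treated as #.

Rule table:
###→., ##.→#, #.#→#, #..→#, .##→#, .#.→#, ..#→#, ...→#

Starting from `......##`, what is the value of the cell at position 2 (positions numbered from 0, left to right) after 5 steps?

#######.
......##  (repeats step 0; period 2)
step 5: #######.
position 2 holds #

#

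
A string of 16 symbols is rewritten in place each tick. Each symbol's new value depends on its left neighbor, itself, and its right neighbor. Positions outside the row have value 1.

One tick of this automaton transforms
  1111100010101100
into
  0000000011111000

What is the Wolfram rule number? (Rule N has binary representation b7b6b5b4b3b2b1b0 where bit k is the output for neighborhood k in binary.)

44

position 0: 111 → 0  (bit 7 = 0)
position 4: 110 → 0  (bit 6 = 0)
position 9: 101 → 1  (bit 5 = 1)
position 5: 100 → 0  (bit 4 = 0)
position 12: 011 → 1  (bit 3 = 1)
position 8: 010 → 1  (bit 2 = 1)
position 7: 001 → 0  (bit 1 = 0)
position 6: 000 → 0  (bit 0 = 0)
bits b7..b0 = 00101100 = 44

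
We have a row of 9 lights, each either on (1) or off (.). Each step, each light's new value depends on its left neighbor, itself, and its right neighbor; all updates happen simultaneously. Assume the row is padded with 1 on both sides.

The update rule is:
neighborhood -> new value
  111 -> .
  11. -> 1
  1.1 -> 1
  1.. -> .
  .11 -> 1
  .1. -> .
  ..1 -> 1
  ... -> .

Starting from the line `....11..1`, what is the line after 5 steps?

step 1: ...111.11
step 2: ..11.111.
step 3: .11111.11
step 4: 11...111.
step 5: .1..11.11

.1..11.11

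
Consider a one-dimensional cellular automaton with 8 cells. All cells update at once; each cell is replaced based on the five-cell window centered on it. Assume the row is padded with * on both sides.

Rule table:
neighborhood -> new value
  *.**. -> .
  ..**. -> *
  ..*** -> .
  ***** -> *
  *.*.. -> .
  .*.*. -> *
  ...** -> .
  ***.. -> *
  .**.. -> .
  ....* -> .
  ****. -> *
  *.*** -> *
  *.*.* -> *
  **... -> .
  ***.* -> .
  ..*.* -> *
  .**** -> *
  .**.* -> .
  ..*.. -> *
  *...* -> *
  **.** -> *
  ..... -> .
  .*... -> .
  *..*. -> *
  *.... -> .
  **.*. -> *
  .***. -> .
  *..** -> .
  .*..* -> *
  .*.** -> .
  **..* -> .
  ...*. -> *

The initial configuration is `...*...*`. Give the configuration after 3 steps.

**.****.

.***.*..
**..*.*.
**.****.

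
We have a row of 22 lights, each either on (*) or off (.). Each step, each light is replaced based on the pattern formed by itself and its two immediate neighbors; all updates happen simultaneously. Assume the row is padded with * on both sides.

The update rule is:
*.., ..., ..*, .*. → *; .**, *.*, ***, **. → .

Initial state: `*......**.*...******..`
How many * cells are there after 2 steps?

9

step 1: .******...****......**
step 2: .......***....******..
count of *: 9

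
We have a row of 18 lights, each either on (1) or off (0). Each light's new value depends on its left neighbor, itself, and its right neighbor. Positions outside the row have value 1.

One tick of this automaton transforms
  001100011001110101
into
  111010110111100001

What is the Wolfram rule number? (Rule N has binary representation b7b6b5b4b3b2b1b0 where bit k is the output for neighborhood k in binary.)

position 12: 111 → 1  (bit 7 = 1)
position 3: 110 → 0  (bit 6 = 0)
position 14: 101 → 0  (bit 5 = 0)
position 0: 100 → 1  (bit 4 = 1)
position 2: 011 → 1  (bit 3 = 1)
position 15: 010 → 0  (bit 2 = 0)
position 1: 001 → 1  (bit 1 = 1)
position 5: 000 → 0  (bit 0 = 0)
bits b7..b0 = 10011010 = 154

154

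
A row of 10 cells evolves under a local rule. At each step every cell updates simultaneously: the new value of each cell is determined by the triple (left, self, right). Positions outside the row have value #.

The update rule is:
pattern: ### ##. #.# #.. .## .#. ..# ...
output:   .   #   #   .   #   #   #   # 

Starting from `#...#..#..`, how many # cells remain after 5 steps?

7

#.###.##.#
###.######
..###.....
.##.#.####
#######...
count of #: 7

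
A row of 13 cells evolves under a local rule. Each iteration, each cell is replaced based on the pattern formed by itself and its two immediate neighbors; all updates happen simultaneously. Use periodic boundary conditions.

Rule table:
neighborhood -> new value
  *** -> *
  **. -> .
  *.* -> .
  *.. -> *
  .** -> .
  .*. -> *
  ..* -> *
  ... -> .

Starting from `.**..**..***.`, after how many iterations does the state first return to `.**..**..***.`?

iteration 1: *..**..**.*.*
iteration 2: .**..**...*..
iteration 3: *..**..*.***.
iteration 4: ***..***..*..
iteration 5: .*.**.*.*****
iteration 6: .*....*..***.
iteration 7: ***..****.*.*
iteration 8: **.**.**..*..
iteration 9: ........*****
iteration 10: *......*.***.
iteration 11: **....**..*..
iteration 12: ..*..*..*****
iteration 13: ********.***.
iteration 14: .******...*..
iteration 15: *.****.*.***.
iteration 16: *..**..*..*..
iteration 17: ***..********
iteration 18: **.**.*******
iteration 19: *......******
iteration 20: .*....*.*****
iteration 21: .**..**..***.

21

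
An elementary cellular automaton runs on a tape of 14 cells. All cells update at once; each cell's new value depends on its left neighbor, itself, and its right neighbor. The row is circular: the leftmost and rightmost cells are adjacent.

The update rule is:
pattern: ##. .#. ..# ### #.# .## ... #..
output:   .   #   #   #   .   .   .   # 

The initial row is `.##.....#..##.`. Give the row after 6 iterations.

#.##....###.#.

iteration 1: #..#...####..#
iteration 2: .####.#.##.##.
iteration 3: #.##..#......#
iteration 4: ....####....#.
iteration 5: ...#.##.#..###
iteration 6: #.##....###.#.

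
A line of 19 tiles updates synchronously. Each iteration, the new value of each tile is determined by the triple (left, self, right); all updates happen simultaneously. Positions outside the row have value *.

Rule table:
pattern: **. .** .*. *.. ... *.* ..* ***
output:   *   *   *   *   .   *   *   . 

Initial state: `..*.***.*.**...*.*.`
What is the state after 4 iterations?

*****.*******.*****
....***.....***....
*..**.**...**.**..*
*********.*********

*********.*********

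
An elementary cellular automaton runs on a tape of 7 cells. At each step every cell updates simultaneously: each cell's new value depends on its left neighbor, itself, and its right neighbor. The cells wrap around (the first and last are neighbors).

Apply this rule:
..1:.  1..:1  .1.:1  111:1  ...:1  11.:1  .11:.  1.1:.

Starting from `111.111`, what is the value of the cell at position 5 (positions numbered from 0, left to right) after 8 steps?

1

step 1: 111..11
step 2: 1111..1
step 3: 11111..
step 4: .11111.
step 5: ..11111
step 6: 1..1111
step 7: 11..111
step 8: 111..11
position 5 holds 1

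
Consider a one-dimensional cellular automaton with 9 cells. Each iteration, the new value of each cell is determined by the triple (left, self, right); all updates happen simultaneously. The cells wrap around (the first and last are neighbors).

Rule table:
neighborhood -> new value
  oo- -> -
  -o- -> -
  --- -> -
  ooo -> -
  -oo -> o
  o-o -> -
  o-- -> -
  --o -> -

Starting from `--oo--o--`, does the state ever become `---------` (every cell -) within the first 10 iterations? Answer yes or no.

iteration 1: --o------
iteration 2: ---------
all cells are - at iteration 2

yes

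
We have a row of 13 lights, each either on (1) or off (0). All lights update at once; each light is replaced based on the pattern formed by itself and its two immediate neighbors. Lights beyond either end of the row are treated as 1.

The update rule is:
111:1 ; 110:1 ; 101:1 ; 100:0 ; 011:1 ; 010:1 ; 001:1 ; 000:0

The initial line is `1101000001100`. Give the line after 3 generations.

1111001111111

1111000011101
1111000111111
1111001111111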